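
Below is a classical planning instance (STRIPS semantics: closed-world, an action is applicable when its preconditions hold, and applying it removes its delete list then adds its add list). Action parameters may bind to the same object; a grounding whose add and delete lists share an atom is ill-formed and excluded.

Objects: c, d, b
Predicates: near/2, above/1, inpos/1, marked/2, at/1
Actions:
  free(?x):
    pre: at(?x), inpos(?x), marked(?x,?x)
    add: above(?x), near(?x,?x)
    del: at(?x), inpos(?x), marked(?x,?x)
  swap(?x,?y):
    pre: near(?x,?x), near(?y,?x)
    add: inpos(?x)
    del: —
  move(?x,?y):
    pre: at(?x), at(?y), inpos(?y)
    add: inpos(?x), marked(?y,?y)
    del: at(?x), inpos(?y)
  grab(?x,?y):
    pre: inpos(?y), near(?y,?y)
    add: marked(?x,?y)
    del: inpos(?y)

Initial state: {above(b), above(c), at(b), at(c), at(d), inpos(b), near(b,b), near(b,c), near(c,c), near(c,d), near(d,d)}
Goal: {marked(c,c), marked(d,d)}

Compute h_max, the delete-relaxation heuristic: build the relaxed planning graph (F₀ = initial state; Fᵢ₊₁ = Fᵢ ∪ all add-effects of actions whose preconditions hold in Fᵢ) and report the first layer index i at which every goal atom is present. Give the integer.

2

F0 = init (11 atoms)
F1 = F0 ∪ {inpos(c), inpos(d), marked(b,b), marked(c,b), marked(d,b)}  (16 atoms)
F2 = F1 ∪ {marked(b,c), marked(b,d), marked(c,c), marked(c,d), marked(d,c), marked(d,d)}  (22 atoms)
goal ⊆ F2  ⇒  h_max = 2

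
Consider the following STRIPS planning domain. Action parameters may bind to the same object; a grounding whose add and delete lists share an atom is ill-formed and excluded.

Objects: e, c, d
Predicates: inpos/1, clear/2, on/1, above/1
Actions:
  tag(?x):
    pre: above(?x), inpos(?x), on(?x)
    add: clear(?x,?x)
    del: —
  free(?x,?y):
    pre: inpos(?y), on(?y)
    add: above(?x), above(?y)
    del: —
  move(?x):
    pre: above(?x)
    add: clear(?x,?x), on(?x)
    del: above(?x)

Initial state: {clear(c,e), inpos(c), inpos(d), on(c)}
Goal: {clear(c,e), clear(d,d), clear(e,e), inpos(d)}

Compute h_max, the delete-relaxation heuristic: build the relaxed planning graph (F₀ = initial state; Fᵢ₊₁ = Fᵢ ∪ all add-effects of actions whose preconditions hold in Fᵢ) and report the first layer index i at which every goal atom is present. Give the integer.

F0 = init (4 atoms)
F1 = F0 ∪ {above(c), above(d), above(e)}  (7 atoms)
F2 = F1 ∪ {clear(c,c), clear(d,d), clear(e,e), on(d), on(e)}  (12 atoms)
goal ⊆ F2  ⇒  h_max = 2

2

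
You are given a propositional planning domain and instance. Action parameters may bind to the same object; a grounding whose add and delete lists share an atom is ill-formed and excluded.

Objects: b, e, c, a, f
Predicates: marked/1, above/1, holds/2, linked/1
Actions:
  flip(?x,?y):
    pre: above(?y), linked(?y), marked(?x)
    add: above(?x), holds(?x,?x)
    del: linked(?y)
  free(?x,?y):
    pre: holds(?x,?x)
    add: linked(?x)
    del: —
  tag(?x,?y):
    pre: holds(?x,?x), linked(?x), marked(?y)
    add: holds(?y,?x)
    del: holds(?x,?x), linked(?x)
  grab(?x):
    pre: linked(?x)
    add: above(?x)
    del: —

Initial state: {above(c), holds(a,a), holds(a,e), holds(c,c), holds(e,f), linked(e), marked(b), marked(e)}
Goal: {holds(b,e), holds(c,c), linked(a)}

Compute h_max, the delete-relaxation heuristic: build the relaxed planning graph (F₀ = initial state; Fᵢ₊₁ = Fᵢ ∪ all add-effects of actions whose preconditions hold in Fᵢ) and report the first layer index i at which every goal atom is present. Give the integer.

3

F0 = init (8 atoms)
F1 = F0 ∪ {above(e), linked(a), linked(c)}  (11 atoms)
F2 = F1 ∪ {above(a), above(b), holds(b,a), holds(b,b), holds(b,c), holds(e,a), holds(e,c), holds(e,e)}  (19 atoms)
F3 = F2 ∪ {holds(b,e), linked(b)}  (21 atoms)
goal ⊆ F3  ⇒  h_max = 3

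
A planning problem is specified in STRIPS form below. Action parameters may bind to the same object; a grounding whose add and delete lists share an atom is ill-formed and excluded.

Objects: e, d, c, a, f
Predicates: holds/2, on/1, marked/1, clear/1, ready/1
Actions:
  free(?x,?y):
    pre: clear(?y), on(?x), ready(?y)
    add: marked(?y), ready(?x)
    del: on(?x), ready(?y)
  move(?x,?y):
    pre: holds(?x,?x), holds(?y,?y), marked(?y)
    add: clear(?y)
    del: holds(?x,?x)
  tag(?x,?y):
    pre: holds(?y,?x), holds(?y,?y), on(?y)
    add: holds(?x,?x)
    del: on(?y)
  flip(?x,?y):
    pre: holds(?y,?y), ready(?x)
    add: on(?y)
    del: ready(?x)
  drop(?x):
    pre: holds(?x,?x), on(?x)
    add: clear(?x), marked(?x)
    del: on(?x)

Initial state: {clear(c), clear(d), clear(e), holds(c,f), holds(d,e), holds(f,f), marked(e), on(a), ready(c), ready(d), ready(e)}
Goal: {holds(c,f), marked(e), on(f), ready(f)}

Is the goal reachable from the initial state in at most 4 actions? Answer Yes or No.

1. flip(e,f)  →  {clear(c), clear(d), clear(e), holds(c,f), holds(d,e), holds(f,f), marked(e), on(a), on(f), ready(c), ready(d)}
2. free(f,d)  →  {clear(c), clear(d), clear(e), holds(c,f), holds(d,e), holds(f,f), marked(d), marked(e), on(a), ready(c), ready(f)}
3. flip(c,f)  →  {clear(c), clear(d), clear(e), holds(c,f), holds(d,e), holds(f,f), marked(d), marked(e), on(a), on(f), ready(f)}
optimal plan length = 3; 3 ≤ 4

Yes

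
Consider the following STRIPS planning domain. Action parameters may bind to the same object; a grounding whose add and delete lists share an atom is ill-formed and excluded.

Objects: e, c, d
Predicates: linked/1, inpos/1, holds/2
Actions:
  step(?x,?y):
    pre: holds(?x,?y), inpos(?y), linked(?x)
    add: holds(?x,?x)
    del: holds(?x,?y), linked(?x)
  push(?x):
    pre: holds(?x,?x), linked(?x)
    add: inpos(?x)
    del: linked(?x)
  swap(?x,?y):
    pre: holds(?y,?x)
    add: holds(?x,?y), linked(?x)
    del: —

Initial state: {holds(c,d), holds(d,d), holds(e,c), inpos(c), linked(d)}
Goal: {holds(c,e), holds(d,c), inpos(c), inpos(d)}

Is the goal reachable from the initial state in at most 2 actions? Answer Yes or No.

No

1. push(d)  →  {holds(c,d), holds(d,d), holds(e,c), inpos(c), inpos(d)}
2. swap(c,e)  →  {holds(c,d), holds(c,e), holds(d,d), holds(e,c), inpos(c), inpos(d), linked(c)}
3. swap(d,c)  →  {holds(c,d), holds(c,e), holds(d,c), holds(d,d), holds(e,c), inpos(c), inpos(d), linked(c), linked(d)}
optimal plan length = 3; 3 > 2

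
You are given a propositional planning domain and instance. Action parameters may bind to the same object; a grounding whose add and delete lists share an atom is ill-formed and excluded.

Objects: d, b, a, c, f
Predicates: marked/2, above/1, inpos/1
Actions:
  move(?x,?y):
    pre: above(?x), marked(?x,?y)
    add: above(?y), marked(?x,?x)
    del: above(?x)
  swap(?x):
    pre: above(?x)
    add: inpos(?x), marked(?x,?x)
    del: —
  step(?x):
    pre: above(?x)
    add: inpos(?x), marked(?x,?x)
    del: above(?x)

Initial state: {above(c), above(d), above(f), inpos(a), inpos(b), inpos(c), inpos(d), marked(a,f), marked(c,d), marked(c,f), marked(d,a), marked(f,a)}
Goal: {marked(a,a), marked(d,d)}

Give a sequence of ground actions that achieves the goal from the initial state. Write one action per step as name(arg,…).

move(d,a); move(a,f)

1. move(d,a)  →  {above(a), above(c), above(f), inpos(a), inpos(b), inpos(c), inpos(d), marked(a,f), marked(c,d), marked(c,f), marked(d,a), marked(d,d), marked(f,a)}
2. move(a,f)  →  {above(c), above(f), inpos(a), inpos(b), inpos(c), inpos(d), marked(a,a), marked(a,f), marked(c,d), marked(c,f), marked(d,a), marked(d,d), marked(f,a)}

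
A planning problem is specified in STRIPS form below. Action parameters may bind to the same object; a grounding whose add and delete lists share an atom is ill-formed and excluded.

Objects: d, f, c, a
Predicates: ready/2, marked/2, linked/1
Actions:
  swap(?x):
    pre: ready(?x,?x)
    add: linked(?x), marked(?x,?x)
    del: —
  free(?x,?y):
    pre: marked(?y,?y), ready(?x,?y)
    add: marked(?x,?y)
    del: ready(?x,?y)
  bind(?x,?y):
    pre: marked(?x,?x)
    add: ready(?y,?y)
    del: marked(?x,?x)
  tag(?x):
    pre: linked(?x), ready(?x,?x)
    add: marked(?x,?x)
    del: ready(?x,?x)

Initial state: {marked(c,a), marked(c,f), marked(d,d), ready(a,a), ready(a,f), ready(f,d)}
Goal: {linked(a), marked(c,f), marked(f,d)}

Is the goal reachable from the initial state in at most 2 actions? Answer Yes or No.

Yes

1. swap(a)  →  {linked(a), marked(a,a), marked(c,a), marked(c,f), marked(d,d), ready(a,a), ready(a,f), ready(f,d)}
2. free(f,d)  →  {linked(a), marked(a,a), marked(c,a), marked(c,f), marked(d,d), marked(f,d), ready(a,a), ready(a,f)}
optimal plan length = 2; 2 ≤ 2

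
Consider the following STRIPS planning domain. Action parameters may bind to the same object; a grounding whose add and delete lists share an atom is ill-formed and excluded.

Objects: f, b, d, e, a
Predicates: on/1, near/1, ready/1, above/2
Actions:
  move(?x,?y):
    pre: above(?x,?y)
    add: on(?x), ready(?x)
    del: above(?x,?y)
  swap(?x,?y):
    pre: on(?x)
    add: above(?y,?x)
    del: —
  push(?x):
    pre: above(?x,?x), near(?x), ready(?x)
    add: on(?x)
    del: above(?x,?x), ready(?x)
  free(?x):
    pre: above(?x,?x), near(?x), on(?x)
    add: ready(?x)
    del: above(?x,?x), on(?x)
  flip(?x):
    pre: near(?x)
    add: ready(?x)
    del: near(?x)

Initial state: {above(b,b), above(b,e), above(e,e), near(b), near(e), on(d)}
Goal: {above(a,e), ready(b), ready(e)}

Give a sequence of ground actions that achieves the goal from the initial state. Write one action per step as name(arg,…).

1. move(b,b)  →  {above(b,e), above(e,e), near(b), near(e), on(b), on(d), ready(b)}
2. move(e,e)  →  {above(b,e), near(b), near(e), on(b), on(d), on(e), ready(b), ready(e)}
3. swap(e,a)  →  {above(a,e), above(b,e), near(b), near(e), on(b), on(d), on(e), ready(b), ready(e)}

move(b,b); move(e,e); swap(e,a)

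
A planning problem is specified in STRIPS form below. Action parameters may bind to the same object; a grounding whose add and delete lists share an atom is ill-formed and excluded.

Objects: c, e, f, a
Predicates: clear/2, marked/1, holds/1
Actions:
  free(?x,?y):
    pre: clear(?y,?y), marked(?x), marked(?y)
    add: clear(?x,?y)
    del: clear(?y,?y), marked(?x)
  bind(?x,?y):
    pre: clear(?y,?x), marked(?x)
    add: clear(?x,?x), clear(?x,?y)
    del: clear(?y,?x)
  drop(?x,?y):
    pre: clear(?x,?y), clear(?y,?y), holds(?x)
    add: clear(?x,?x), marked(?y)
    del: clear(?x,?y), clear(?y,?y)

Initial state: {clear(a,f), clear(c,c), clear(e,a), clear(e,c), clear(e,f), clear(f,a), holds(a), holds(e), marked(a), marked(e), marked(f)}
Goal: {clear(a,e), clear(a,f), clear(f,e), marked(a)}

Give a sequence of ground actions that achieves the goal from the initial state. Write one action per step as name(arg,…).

1. bind(f,e)  →  {clear(a,f), clear(c,c), clear(e,a), clear(e,c), clear(f,a), clear(f,e), clear(f,f), holds(a), holds(e), marked(a), marked(e), marked(f)}
2. bind(a,e)  →  {clear(a,a), clear(a,e), clear(a,f), clear(c,c), clear(e,c), clear(f,a), clear(f,e), clear(f,f), holds(a), holds(e), marked(a), marked(e), marked(f)}

bind(f,e); bind(a,e)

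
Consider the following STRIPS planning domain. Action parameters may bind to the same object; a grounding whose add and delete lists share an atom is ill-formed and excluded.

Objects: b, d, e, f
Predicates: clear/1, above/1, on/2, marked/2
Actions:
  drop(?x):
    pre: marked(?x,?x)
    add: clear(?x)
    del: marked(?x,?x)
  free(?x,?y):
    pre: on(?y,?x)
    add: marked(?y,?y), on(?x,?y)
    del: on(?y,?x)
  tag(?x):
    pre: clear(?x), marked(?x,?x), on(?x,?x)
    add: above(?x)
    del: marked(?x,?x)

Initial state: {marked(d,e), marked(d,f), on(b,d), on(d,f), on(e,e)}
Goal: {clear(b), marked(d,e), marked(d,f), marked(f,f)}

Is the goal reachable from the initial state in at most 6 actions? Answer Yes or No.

1. free(d,b)  →  {marked(b,b), marked(d,e), marked(d,f), on(d,b), on(d,f), on(e,e)}
2. drop(b)  →  {clear(b), marked(d,e), marked(d,f), on(d,b), on(d,f), on(e,e)}
3. free(f,d)  →  {clear(b), marked(d,d), marked(d,e), marked(d,f), on(d,b), on(e,e), on(f,d)}
4. free(d,f)  →  {clear(b), marked(d,d), marked(d,e), marked(d,f), marked(f,f), on(d,b), on(d,f), on(e,e)}
optimal plan length = 4; 4 ≤ 6

Yes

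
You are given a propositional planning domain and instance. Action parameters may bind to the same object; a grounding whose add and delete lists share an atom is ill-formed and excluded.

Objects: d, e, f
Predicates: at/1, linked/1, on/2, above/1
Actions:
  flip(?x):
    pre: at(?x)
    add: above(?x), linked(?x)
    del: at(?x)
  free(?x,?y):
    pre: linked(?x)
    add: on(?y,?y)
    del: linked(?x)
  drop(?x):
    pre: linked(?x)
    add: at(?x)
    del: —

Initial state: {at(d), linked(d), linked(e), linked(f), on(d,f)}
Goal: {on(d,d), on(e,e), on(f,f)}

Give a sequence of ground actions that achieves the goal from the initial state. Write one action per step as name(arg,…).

1. free(d,d)  →  {at(d), linked(e), linked(f), on(d,d), on(d,f)}
2. free(e,e)  →  {at(d), linked(f), on(d,d), on(d,f), on(e,e)}
3. free(f,f)  →  {at(d), on(d,d), on(d,f), on(e,e), on(f,f)}

free(d,d); free(e,e); free(f,f)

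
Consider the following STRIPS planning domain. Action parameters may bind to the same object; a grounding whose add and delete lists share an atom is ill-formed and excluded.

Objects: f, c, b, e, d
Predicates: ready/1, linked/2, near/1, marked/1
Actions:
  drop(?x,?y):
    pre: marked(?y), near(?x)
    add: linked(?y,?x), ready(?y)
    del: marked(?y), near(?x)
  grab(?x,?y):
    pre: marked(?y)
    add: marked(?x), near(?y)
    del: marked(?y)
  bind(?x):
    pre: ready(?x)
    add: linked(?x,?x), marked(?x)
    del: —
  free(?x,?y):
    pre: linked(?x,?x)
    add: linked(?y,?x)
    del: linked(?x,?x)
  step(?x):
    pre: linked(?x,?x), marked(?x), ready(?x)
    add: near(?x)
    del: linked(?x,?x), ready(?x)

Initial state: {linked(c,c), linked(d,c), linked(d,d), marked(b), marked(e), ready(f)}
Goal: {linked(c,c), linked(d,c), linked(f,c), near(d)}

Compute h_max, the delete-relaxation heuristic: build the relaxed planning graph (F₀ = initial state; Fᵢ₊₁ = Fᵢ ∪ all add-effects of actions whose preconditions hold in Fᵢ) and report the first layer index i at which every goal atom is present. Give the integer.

2

F0 = init (6 atoms)
F1 = F0 ∪ {linked(b,c), linked(b,d), linked(c,d), linked(e,c), linked(e,d), linked(f,c), linked(f,d), linked(f,f), marked(c), marked(d), marked(f), near(b), near(e)}  (19 atoms)
F2 = F1 ∪ {linked(b,b), linked(b,e), linked(b,f), linked(c,b), linked(c,e), linked(c,f), linked(d,b), linked(d,e), linked(d,f), linked(e,b), linked(e,e), linked(e,f), linked(f,b), linked(f,e), near(c), near(d), near(f), ready(b), ready(c), ready(d), ready(e)}  (40 atoms)
goal ⊆ F2  ⇒  h_max = 2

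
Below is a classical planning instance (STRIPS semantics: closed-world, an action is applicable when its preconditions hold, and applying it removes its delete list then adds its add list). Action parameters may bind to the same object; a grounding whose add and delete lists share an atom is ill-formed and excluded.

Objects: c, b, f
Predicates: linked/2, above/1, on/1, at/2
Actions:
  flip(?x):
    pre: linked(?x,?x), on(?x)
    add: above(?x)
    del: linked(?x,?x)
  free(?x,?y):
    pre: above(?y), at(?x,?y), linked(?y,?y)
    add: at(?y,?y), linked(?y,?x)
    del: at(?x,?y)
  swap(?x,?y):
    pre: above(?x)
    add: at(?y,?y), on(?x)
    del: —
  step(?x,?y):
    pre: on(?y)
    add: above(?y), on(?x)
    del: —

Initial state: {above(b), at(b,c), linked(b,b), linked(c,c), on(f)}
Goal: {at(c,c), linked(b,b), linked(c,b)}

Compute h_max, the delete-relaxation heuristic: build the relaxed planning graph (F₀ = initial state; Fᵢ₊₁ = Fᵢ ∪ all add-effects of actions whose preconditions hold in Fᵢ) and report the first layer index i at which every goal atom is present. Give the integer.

F0 = init (5 atoms)
F1 = F0 ∪ {above(f), at(b,b), at(c,c), at(f,f), on(b), on(c)}  (11 atoms)
F2 = F1 ∪ {above(c)}  (12 atoms)
F3 = F2 ∪ {linked(c,b)}  (13 atoms)
goal ⊆ F3  ⇒  h_max = 3

3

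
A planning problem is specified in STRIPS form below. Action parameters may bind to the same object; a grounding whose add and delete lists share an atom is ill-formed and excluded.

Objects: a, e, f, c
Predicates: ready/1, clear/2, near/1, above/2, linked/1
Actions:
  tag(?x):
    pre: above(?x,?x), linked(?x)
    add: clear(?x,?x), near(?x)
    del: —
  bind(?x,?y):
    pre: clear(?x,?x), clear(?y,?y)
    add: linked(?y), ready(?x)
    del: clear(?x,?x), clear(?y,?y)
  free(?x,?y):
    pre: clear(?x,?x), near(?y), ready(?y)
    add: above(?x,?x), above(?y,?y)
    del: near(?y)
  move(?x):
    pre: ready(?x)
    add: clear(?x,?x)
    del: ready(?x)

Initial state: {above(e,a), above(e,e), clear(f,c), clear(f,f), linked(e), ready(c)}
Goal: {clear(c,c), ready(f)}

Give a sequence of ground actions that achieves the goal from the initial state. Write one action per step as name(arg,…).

bind(f,f); move(c)

1. bind(f,f)  →  {above(e,a), above(e,e), clear(f,c), linked(e), linked(f), ready(c), ready(f)}
2. move(c)  →  {above(e,a), above(e,e), clear(c,c), clear(f,c), linked(e), linked(f), ready(f)}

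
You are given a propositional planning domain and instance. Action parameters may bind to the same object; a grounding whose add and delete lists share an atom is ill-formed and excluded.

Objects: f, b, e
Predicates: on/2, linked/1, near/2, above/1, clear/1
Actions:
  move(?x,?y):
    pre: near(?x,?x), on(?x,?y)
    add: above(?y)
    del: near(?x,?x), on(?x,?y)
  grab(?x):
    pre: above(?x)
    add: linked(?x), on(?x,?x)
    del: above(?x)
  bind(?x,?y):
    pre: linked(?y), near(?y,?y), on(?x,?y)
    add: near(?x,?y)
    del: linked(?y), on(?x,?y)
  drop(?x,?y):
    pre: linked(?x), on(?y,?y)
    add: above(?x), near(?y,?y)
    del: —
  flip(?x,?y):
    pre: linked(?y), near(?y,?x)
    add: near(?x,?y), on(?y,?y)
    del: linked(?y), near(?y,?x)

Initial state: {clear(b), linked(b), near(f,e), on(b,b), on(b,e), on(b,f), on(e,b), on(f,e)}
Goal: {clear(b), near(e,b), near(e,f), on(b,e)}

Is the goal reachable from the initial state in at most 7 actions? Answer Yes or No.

1. drop(b,b)  →  {above(b), clear(b), linked(b), near(b,b), near(f,e), on(b,b), on(b,e), on(b,f), on(e,b), on(f,e)}
2. bind(e,b)  →  {above(b), clear(b), near(b,b), near(e,b), near(f,e), on(b,b), on(b,e), on(b,f), on(f,e)}
3. move(b,f)  →  {above(b), above(f), clear(b), near(e,b), near(f,e), on(b,b), on(b,e), on(f,e)}
4. grab(f)  →  {above(b), clear(b), linked(f), near(e,b), near(f,e), on(b,b), on(b,e), on(f,e), on(f,f)}
5. flip(e,f)  →  {above(b), clear(b), near(e,b), near(e,f), on(b,b), on(b,e), on(f,e), on(f,f)}
optimal plan length = 5; 5 ≤ 7

Yes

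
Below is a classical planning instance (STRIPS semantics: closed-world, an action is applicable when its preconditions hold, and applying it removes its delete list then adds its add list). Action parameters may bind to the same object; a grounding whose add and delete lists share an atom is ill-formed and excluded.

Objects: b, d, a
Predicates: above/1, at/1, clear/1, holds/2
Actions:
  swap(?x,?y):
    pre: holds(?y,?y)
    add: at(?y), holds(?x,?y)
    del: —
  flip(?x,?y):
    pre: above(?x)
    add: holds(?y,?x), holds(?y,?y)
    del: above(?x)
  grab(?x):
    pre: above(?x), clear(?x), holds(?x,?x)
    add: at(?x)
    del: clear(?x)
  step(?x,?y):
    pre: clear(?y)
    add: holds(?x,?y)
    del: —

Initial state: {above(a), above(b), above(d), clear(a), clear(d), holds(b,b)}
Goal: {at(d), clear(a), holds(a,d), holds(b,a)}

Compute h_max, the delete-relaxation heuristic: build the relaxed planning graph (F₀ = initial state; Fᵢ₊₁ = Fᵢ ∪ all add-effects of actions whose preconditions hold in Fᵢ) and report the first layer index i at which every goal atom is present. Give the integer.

2

F0 = init (6 atoms)
F1 = F0 ∪ {at(b), holds(a,a), holds(a,b), holds(a,d), holds(b,a), holds(b,d), holds(d,a), holds(d,b), holds(d,d)}  (15 atoms)
F2 = F1 ∪ {at(a), at(d)}  (17 atoms)
goal ⊆ F2  ⇒  h_max = 2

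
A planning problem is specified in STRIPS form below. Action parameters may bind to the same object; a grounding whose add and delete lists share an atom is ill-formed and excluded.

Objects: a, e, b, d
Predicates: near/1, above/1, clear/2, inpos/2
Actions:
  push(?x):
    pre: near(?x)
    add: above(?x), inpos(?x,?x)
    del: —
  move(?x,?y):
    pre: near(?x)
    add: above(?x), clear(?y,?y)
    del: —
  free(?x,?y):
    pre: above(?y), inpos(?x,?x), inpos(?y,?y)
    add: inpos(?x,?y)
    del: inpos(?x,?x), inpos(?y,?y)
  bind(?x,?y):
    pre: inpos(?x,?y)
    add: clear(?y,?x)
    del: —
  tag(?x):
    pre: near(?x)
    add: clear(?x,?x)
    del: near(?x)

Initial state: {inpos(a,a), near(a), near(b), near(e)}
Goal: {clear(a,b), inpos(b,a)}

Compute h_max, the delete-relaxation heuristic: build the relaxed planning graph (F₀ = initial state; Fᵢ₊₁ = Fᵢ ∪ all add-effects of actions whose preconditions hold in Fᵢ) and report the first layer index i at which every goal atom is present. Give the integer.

F0 = init (4 atoms)
F1 = F0 ∪ {above(a), above(b), above(e), clear(a,a), clear(b,b), clear(d,d), clear(e,e), inpos(b,b), inpos(e,e)}  (13 atoms)
F2 = F1 ∪ {inpos(a,b), inpos(a,e), inpos(b,a), inpos(b,e), inpos(e,a), inpos(e,b)}  (19 atoms)
F3 = F2 ∪ {clear(a,b), clear(a,e), clear(b,a), clear(b,e), clear(e,a), clear(e,b)}  (25 atoms)
goal ⊆ F3  ⇒  h_max = 3

3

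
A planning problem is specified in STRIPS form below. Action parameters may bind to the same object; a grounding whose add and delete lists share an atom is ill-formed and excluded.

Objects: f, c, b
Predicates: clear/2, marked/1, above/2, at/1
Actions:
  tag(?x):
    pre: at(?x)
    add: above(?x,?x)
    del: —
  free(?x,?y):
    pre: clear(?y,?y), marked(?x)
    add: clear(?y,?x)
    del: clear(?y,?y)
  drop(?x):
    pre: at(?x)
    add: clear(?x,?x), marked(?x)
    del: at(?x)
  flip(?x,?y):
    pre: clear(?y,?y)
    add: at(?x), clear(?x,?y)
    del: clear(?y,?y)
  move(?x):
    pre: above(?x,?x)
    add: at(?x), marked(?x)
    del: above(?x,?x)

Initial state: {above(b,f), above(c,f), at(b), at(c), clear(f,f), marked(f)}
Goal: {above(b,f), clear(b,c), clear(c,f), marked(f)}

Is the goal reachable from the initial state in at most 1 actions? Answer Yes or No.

1. drop(c)  →  {above(b,f), above(c,f), at(b), clear(c,c), clear(f,f), marked(c), marked(f)}
2. flip(c,f)  →  {above(b,f), above(c,f), at(b), at(c), clear(c,c), clear(c,f), marked(c), marked(f)}
3. flip(b,c)  →  {above(b,f), above(c,f), at(b), at(c), clear(b,c), clear(c,f), marked(c), marked(f)}
optimal plan length = 3; 3 > 1

No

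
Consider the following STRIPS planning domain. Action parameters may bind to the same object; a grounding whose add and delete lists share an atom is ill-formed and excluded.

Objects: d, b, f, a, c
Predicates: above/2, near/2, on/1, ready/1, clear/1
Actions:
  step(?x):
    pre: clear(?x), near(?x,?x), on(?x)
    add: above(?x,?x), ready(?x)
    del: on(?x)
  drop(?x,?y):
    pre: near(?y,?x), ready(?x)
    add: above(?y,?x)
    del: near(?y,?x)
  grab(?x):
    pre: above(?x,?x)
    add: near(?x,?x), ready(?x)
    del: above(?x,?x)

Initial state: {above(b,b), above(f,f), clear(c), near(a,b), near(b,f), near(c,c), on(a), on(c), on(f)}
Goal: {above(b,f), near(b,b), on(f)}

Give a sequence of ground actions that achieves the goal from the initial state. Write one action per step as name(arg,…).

grab(b); grab(f); drop(f,b)

1. grab(b)  →  {above(f,f), clear(c), near(a,b), near(b,b), near(b,f), near(c,c), on(a), on(c), on(f), ready(b)}
2. grab(f)  →  {clear(c), near(a,b), near(b,b), near(b,f), near(c,c), near(f,f), on(a), on(c), on(f), ready(b), ready(f)}
3. drop(f,b)  →  {above(b,f), clear(c), near(a,b), near(b,b), near(c,c), near(f,f), on(a), on(c), on(f), ready(b), ready(f)}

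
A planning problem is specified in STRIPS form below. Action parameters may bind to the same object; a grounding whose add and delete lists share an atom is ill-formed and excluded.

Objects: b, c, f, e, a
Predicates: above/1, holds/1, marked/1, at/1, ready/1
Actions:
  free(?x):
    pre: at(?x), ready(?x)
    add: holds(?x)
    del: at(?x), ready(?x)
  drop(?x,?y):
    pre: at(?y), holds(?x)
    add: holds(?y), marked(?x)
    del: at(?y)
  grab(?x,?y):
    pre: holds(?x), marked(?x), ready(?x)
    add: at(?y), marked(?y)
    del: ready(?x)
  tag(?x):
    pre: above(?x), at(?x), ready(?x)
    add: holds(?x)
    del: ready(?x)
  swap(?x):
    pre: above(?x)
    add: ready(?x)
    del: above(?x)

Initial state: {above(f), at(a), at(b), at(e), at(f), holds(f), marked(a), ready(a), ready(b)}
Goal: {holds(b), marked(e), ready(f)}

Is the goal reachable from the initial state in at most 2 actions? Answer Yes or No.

No

1. drop(f,e)  →  {above(f), at(a), at(b), at(f), holds(e), holds(f), marked(a), marked(f), ready(a), ready(b)}
2. drop(e,b)  →  {above(f), at(a), at(f), holds(b), holds(e), holds(f), marked(a), marked(e), marked(f), ready(a), ready(b)}
3. swap(f)  →  {at(a), at(f), holds(b), holds(e), holds(f), marked(a), marked(e), marked(f), ready(a), ready(b), ready(f)}
optimal plan length = 3; 3 > 2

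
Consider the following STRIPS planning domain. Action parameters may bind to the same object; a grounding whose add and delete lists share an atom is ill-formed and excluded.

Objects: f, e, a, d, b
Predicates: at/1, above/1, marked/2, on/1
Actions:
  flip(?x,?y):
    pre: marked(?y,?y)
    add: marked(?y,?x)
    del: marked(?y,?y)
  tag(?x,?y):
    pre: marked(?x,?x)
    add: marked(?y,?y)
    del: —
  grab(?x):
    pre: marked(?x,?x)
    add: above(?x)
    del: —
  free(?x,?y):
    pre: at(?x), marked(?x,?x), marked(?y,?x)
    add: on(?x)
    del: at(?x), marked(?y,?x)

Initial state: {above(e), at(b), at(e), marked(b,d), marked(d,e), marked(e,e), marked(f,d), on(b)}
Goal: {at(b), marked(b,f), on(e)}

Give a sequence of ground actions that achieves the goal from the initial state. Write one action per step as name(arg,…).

1. tag(e,b)  →  {above(e), at(b), at(e), marked(b,b), marked(b,d), marked(d,e), marked(e,e), marked(f,d), on(b)}
2. flip(f,b)  →  {above(e), at(b), at(e), marked(b,d), marked(b,f), marked(d,e), marked(e,e), marked(f,d), on(b)}
3. free(e,e)  →  {above(e), at(b), marked(b,d), marked(b,f), marked(d,e), marked(f,d), on(b), on(e)}

tag(e,b); flip(f,b); free(e,e)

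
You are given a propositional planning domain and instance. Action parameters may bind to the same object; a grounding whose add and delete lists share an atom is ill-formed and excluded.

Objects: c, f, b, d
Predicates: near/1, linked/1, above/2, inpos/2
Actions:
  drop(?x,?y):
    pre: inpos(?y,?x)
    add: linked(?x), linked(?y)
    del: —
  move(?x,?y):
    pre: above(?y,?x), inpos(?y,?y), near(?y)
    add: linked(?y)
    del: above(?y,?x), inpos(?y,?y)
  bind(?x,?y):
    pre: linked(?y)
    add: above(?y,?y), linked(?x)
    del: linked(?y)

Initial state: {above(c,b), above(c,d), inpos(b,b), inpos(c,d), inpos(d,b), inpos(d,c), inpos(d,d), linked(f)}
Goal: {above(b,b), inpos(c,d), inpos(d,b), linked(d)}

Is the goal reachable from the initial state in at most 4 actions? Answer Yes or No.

1. drop(b,b)  →  {above(c,b), above(c,d), inpos(b,b), inpos(c,d), inpos(d,b), inpos(d,c), inpos(d,d), linked(b), linked(f)}
2. bind(d,b)  →  {above(b,b), above(c,b), above(c,d), inpos(b,b), inpos(c,d), inpos(d,b), inpos(d,c), inpos(d,d), linked(d), linked(f)}
optimal plan length = 2; 2 ≤ 4

Yes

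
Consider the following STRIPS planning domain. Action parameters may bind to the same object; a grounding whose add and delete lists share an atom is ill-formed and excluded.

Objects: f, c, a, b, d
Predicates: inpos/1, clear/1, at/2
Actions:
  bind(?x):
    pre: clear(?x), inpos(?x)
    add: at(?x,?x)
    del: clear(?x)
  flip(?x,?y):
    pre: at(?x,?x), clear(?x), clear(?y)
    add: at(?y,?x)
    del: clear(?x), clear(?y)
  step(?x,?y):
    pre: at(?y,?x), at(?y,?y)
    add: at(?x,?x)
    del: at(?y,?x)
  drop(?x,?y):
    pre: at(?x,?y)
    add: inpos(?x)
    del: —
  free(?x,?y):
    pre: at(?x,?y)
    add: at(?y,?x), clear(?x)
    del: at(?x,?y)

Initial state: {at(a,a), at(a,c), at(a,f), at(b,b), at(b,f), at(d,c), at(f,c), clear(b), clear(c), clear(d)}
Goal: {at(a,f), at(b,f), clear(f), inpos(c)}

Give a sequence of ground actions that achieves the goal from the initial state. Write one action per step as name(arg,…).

free(f,c); drop(c,f)

1. free(f,c)  →  {at(a,a), at(a,c), at(a,f), at(b,b), at(b,f), at(c,f), at(d,c), clear(b), clear(c), clear(d), clear(f)}
2. drop(c,f)  →  {at(a,a), at(a,c), at(a,f), at(b,b), at(b,f), at(c,f), at(d,c), clear(b), clear(c), clear(d), clear(f), inpos(c)}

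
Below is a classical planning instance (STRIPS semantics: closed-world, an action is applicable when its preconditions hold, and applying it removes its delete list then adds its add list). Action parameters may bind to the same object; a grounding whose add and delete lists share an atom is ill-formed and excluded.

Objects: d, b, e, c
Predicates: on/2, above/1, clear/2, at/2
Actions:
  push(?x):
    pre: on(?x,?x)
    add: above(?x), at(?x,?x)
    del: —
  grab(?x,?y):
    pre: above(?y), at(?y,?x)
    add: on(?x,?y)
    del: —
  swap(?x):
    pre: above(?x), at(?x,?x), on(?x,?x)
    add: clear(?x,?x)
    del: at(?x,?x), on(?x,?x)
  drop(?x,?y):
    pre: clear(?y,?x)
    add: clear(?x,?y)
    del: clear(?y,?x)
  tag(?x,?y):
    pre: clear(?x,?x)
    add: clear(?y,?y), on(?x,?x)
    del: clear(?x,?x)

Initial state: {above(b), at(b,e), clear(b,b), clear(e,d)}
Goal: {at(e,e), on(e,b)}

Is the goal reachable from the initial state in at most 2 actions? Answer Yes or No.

1. grab(e,b)  →  {above(b), at(b,e), clear(b,b), clear(e,d), on(e,b)}
2. tag(b,e)  →  {above(b), at(b,e), clear(e,d), clear(e,e), on(b,b), on(e,b)}
3. tag(e,d)  →  {above(b), at(b,e), clear(d,d), clear(e,d), on(b,b), on(e,b), on(e,e)}
4. push(e)  →  {above(b), above(e), at(b,e), at(e,e), clear(d,d), clear(e,d), on(b,b), on(e,b), on(e,e)}
optimal plan length = 4; 4 > 2

No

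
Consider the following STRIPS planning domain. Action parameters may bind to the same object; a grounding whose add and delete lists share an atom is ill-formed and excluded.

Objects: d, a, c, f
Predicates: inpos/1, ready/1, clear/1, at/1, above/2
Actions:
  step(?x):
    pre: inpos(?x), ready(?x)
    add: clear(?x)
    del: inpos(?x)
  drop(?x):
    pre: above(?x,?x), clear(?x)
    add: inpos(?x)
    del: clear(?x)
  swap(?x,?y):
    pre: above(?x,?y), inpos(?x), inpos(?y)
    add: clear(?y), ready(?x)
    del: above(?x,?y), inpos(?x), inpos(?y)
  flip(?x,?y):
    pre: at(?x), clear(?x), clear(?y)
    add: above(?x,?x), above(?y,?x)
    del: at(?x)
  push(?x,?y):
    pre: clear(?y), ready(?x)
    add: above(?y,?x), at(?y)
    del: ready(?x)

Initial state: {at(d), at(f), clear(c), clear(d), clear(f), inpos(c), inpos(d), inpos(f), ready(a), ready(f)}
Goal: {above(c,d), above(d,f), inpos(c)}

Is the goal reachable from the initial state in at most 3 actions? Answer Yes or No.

1. flip(d,c)  →  {above(c,d), above(d,d), at(f), clear(c), clear(d), clear(f), inpos(c), inpos(d), inpos(f), ready(a), ready(f)}
2. flip(f,d)  →  {above(c,d), above(d,d), above(d,f), above(f,f), clear(c), clear(d), clear(f), inpos(c), inpos(d), inpos(f), ready(a), ready(f)}
optimal plan length = 2; 2 ≤ 3

Yes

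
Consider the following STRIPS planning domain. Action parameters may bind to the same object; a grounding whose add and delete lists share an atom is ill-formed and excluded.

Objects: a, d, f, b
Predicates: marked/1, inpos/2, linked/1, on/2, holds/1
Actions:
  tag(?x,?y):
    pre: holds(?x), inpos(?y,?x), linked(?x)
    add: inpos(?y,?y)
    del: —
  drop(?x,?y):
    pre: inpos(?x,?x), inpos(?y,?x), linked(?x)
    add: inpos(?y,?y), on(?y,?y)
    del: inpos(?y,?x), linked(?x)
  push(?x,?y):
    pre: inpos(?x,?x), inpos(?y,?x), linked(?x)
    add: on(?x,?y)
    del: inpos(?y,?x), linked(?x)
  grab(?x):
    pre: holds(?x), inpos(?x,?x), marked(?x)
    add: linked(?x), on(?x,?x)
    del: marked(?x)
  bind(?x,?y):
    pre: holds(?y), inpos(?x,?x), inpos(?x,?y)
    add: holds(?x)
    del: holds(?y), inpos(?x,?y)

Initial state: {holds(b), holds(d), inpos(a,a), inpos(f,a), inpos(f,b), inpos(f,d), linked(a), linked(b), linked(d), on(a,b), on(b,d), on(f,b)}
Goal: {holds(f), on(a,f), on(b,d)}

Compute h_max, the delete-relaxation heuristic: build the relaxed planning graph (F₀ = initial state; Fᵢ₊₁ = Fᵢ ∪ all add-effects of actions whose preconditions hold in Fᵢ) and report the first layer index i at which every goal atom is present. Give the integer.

2

F0 = init (12 atoms)
F1 = F0 ∪ {inpos(f,f), on(a,a), on(a,f), on(f,f)}  (16 atoms)
F2 = F1 ∪ {holds(f)}  (17 atoms)
goal ⊆ F2  ⇒  h_max = 2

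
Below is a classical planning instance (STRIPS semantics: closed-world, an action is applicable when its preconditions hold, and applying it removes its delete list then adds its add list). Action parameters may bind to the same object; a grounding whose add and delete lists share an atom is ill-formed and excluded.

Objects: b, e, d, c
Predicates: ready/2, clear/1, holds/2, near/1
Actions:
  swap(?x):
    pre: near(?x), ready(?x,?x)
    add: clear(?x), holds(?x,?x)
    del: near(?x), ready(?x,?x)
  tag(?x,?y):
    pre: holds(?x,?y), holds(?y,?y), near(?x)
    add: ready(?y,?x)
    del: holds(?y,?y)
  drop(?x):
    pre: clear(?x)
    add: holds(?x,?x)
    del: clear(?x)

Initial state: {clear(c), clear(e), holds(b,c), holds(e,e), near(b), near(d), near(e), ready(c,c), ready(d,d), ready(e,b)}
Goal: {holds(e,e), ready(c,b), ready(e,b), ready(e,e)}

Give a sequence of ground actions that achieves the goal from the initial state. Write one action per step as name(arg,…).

1. tag(e,e)  →  {clear(c), clear(e), holds(b,c), near(b), near(d), near(e), ready(c,c), ready(d,d), ready(e,b), ready(e,e)}
2. drop(e)  →  {clear(c), holds(b,c), holds(e,e), near(b), near(d), near(e), ready(c,c), ready(d,d), ready(e,b), ready(e,e)}
3. drop(c)  →  {holds(b,c), holds(c,c), holds(e,e), near(b), near(d), near(e), ready(c,c), ready(d,d), ready(e,b), ready(e,e)}
4. tag(b,c)  →  {holds(b,c), holds(e,e), near(b), near(d), near(e), ready(c,b), ready(c,c), ready(d,d), ready(e,b), ready(e,e)}

tag(e,e); drop(e); drop(c); tag(b,c)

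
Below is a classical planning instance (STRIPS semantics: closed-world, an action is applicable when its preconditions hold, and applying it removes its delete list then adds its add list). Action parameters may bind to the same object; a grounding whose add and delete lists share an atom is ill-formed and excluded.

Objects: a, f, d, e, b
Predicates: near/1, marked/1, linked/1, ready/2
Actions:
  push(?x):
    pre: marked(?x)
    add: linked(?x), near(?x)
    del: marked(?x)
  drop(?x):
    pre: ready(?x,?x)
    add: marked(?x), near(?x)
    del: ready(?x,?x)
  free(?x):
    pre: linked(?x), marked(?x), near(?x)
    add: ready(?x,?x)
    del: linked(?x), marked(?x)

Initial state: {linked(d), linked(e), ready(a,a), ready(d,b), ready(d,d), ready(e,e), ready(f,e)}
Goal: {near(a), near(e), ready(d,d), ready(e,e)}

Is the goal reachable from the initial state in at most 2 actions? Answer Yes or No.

No

1. drop(a)  →  {linked(d), linked(e), marked(a), near(a), ready(d,b), ready(d,d), ready(e,e), ready(f,e)}
2. drop(e)  →  {linked(d), linked(e), marked(a), marked(e), near(a), near(e), ready(d,b), ready(d,d), ready(f,e)}
3. free(e)  →  {linked(d), marked(a), near(a), near(e), ready(d,b), ready(d,d), ready(e,e), ready(f,e)}
optimal plan length = 3; 3 > 2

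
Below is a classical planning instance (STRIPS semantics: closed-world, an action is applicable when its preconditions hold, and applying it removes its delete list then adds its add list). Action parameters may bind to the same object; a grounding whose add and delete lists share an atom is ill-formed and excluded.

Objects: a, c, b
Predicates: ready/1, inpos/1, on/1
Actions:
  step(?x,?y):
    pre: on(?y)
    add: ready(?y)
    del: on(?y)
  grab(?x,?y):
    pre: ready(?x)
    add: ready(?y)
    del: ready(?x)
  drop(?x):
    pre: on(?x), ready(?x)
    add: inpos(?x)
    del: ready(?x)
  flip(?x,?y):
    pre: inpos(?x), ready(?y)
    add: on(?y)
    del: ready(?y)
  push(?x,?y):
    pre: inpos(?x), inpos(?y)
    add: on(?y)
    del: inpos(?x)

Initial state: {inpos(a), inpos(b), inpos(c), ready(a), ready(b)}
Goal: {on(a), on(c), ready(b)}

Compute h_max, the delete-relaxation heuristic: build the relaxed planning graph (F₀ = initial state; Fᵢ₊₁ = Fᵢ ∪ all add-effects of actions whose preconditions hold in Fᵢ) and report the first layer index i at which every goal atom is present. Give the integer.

1

F0 = init (5 atoms)
F1 = F0 ∪ {on(a), on(b), on(c), ready(c)}  (9 atoms)
goal ⊆ F1  ⇒  h_max = 1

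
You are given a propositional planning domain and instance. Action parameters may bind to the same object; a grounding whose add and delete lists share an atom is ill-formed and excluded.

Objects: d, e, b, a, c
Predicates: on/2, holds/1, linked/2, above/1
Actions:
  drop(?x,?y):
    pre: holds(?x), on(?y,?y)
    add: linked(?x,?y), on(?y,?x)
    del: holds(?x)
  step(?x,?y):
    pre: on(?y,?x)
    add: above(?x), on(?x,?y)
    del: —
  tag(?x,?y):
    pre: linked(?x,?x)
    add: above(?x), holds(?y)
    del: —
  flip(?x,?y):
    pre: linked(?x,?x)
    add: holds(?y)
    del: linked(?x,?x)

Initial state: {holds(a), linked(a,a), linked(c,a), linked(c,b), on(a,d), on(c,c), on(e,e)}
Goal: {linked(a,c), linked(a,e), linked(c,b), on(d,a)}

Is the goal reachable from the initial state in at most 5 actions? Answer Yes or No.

Yes

1. drop(a,e)  →  {linked(a,a), linked(a,e), linked(c,a), linked(c,b), on(a,d), on(c,c), on(e,a), on(e,e)}
2. step(d,a)  →  {above(d), linked(a,a), linked(a,e), linked(c,a), linked(c,b), on(a,d), on(c,c), on(d,a), on(e,a), on(e,e)}
3. tag(a,a)  →  {above(a), above(d), holds(a), linked(a,a), linked(a,e), linked(c,a), linked(c,b), on(a,d), on(c,c), on(d,a), on(e,a), on(e,e)}
4. drop(a,c)  →  {above(a), above(d), linked(a,a), linked(a,c), linked(a,e), linked(c,a), linked(c,b), on(a,d), on(c,a), on(c,c), on(d,a), on(e,a), on(e,e)}
optimal plan length = 4; 4 ≤ 5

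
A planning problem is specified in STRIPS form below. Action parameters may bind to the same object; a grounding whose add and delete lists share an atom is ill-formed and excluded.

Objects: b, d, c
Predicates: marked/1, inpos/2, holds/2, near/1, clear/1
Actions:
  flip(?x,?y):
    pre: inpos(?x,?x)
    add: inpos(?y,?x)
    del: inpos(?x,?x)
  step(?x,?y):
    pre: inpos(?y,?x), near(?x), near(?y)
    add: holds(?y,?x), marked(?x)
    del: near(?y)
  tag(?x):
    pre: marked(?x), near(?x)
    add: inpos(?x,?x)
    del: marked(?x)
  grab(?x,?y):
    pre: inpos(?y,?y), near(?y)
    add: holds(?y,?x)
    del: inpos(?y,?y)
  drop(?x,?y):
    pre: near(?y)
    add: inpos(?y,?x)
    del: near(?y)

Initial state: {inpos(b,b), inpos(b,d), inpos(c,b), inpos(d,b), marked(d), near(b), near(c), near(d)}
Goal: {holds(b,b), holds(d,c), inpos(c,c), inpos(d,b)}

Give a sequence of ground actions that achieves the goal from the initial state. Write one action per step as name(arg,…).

1. step(b,b)  →  {holds(b,b), inpos(b,b), inpos(b,d), inpos(c,b), inpos(d,b), marked(b), marked(d), near(c), near(d)}
2. tag(d)  →  {holds(b,b), inpos(b,b), inpos(b,d), inpos(c,b), inpos(d,b), inpos(d,d), marked(b), near(c), near(d)}
3. grab(c,d)  →  {holds(b,b), holds(d,c), inpos(b,b), inpos(b,d), inpos(c,b), inpos(d,b), marked(b), near(c), near(d)}
4. drop(c,c)  →  {holds(b,b), holds(d,c), inpos(b,b), inpos(b,d), inpos(c,b), inpos(c,c), inpos(d,b), marked(b), near(d)}

step(b,b); tag(d); grab(c,d); drop(c,c)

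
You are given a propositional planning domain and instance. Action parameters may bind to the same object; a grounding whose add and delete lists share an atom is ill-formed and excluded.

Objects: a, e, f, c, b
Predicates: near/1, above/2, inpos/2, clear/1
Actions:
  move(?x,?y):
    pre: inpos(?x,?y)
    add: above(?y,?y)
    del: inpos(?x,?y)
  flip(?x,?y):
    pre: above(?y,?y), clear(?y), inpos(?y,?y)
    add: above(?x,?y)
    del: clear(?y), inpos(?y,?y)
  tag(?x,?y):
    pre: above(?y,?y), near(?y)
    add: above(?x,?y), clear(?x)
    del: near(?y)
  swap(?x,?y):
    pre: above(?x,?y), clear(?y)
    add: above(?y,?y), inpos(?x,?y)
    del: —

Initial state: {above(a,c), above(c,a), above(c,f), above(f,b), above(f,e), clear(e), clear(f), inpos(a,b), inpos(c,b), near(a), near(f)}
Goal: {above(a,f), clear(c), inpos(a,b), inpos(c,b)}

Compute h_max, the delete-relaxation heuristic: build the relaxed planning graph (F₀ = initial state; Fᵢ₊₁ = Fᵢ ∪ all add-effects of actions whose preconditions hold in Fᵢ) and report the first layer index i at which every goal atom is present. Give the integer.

2

F0 = init (11 atoms)
F1 = F0 ∪ {above(b,b), above(e,e), above(f,f), inpos(c,f), inpos(f,e)}  (16 atoms)
F2 = F1 ∪ {above(a,f), above(b,f), above(e,f), clear(a), clear(b), clear(c), inpos(e,e), inpos(f,f)}  (24 atoms)
goal ⊆ F2  ⇒  h_max = 2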